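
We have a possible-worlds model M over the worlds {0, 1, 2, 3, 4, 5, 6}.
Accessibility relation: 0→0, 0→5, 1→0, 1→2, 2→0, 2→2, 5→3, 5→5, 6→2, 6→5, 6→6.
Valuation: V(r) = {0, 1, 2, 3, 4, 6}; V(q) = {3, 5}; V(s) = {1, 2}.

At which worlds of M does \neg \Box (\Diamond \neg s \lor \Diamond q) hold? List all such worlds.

Let φ = \neg \Box (\Diamond \neg s \lor \Diamond q). Evaluate φ at each world:
  0 (successors {0, 5}): φ is false.
  1 (successors {0, 2}): φ is false.
  2 (successors {0, 2}): φ is false.
  3 (successors ∅): φ is false.
  4 (successors ∅): φ is false.
  5 (successors {3, 5}): φ is true.
  6 (successors {2, 5, 6}): φ is false.
For instance, at 2:
  At 2: \Box (\Diamond \neg s \lor \Diamond q) is true, so \neg \Box (\Diamond \neg s \lor \Diamond q) is false.
    At 2: \Box (\Diamond \neg s \lor \Diamond q) requires \Diamond \neg s \lor \Diamond q at every successor {0, 2}.
      At 0: \Diamond \neg s \lor \Diamond q is true.
      At 2: \Diamond \neg s \lor \Diamond q is true.
    So \Box (\Diamond \neg s \lor \Diamond q) is true at 2.
Satisfying worlds: {5}

5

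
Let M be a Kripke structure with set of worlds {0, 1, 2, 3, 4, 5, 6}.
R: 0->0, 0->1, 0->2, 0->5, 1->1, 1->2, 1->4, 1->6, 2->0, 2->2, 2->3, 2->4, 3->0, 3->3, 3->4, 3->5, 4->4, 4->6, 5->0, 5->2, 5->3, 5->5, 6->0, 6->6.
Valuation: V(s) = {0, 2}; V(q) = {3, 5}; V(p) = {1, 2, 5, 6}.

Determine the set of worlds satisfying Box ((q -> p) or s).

0, 1, 4, 6

Recall that Box ψ holds at a world iff ψ holds at every accessible world, and Dia ψ holds iff ψ holds at some accessible world.
Let φ = Box ((q -> p) or s). Evaluate φ at each world:
  0 (successors {0, 1, 2, 5}): φ is true.
  1 (successors {1, 2, 4, 6}): φ is true.
  2 (successors {0, 2, 3, 4}): φ is false.
  3 (successors {0, 3, 4, 5}): φ is false.
  4 (successors {4, 6}): φ is true.
  5 (successors {0, 2, 3, 5}): φ is false.
  6 (successors {0, 6}): φ is true.
For instance, at 3:
  At 3: Box ((q -> p) or s) requires (q -> p) or s at every successor {0, 3, 4, 5}.
    (q -> p) or s fails at 3, so Box ((q -> p) or s) is false at 3.
Satisfying worlds: {0, 1, 4, 6}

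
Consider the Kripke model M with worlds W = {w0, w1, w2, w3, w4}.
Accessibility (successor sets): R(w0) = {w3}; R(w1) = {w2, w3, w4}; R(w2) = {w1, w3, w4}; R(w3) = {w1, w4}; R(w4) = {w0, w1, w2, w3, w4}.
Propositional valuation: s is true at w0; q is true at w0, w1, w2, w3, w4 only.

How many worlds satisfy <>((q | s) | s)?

5

Let φ = <>((q | s) | s). Evaluate φ at each world:
  w0 (successors {w3}): φ is true.
  w1 (successors {w2, w3, w4}): φ is true.
  w2 (successors {w1, w3, w4}): φ is true.
  w3 (successors {w1, w4}): φ is true.
  w4 (successors {w0, w1, w2, w3, w4}): φ is true.
For instance, at w3:
  At w3: <>((q | s) | s) requires (q | s) | s at some successor in {w1, w4}.
    (q | s) | s holds at w1, so <>((q | s) | s) is true at w3.
Satisfying worlds: {w0, w1, w2, w3, w4}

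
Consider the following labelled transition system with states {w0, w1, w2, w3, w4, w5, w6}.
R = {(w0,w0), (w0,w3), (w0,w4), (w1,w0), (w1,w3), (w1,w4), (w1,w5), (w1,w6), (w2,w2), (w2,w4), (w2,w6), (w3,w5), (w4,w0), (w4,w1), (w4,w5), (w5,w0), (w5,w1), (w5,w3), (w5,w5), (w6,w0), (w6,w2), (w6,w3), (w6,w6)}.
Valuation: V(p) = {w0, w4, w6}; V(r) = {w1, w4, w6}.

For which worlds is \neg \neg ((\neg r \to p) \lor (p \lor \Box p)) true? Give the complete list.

Recall that \Box ψ holds at a world iff ψ holds at every accessible world, and \Diamond ψ holds iff ψ holds at some accessible world.
Let φ = \neg \neg ((\neg r \to p) \lor (p \lor \Box p)). Evaluate φ at each world:
  w0 (successors {w0, w3, w4}): φ is true.
  w1 (successors {w0, w3, w4, w5, w6}): φ is true.
  w2 (successors {w2, w4, w6}): φ is false.
  w3 (successors {w5}): φ is false.
  w4 (successors {w0, w1, w5}): φ is true.
  w5 (successors {w0, w1, w3, w5}): φ is false.
  w6 (successors {w0, w2, w3, w6}): φ is true.
For instance, at w1:
  At w1: \neg ((\neg r \to p) \lor (p \lor \Box p)) is false, so \neg \neg ((\neg r \to p) \lor (p \lor \Box p)) is true.
    At w1: (\neg r \to p) \lor (p \lor \Box p) is true, so \neg ((\neg r \to p) \lor (p \lor \Box p)) is false.
      At w1: \neg r \to p is true, p \lor \Box p is false, so (\neg r \to p) \lor (p \lor \Box p) is true.
Satisfying worlds: {w0, w1, w4, w6}

w0, w1, w4, w6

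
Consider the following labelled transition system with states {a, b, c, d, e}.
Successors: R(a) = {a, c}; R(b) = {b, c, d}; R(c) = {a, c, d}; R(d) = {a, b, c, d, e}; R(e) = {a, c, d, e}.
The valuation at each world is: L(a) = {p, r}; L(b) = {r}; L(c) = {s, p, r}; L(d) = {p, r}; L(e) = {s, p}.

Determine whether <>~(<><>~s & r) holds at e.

Yes

At e: <>~(<><>~s & r) requires ~(<><>~s & r) at some successor in {a, c, d, e}.
  ~(<><>~s & r) holds at e, so <>~(<><>~s & r) is true at e.
    At e: <><>~s & r is false, so ~(<><>~s & r) is true.
      At e: <><>~s is true, r is false, so <><>~s & r is false.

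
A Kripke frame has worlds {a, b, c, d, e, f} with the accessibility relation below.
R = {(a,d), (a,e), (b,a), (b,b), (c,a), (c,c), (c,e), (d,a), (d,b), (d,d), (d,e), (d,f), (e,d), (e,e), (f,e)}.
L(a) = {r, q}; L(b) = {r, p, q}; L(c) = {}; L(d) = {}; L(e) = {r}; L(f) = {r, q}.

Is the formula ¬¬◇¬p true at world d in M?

Recall that ◇ψ holds at a world iff ψ holds at some accessible world.
At d: ¬◇¬p is false, so ¬¬◇¬p is true.
  At d: ◇¬p is true, so ¬◇¬p is false.
    At d: ◇¬p requires ¬p at some successor in {a, b, d, e, f}.
      ¬p holds at a, so ◇¬p is true at d.

Yes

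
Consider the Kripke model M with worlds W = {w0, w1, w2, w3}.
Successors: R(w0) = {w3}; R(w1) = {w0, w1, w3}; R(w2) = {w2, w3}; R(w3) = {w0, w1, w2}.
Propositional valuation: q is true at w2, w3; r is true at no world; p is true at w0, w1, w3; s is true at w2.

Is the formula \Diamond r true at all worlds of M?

No

Let φ = \Diamond r. Evaluate φ at each world:
  w0 (successors {w3}): φ is false.
  w1 (successors {w0, w1, w3}): φ is false.
  w2 (successors {w2, w3}): φ is false.
  w3 (successors {w0, w1, w2}): φ is false.
Detail at w0 (counterexample):
  At w0: \Diamond r requires r at some successor in {w3}.
    At w3: r is false.
  So \Diamond r is false at w0.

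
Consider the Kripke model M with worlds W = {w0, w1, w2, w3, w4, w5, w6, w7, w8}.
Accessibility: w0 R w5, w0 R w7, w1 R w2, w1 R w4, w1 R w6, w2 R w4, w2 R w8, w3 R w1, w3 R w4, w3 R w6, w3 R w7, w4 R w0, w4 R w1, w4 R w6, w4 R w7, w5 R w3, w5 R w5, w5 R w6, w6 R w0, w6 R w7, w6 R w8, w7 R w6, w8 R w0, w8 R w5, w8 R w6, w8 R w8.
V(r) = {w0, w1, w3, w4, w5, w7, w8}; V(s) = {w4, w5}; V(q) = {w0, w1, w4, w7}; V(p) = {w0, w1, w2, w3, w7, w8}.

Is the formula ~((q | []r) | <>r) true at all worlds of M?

No

Let φ = ~((q | []r) | <>r). Evaluate φ at each world:
  w0 (successors {w5, w7}): φ is false.
  w1 (successors {w2, w4, w6}): φ is false.
  w2 (successors {w4, w8}): φ is false.
  w3 (successors {w1, w4, w6, w7}): φ is false.
  w4 (successors {w0, w1, w6, w7}): φ is false.
  w5 (successors {w3, w5, w6}): φ is false.
  w6 (successors {w0, w7, w8}): φ is false.
  w7 (successors {w6}): φ is false.
  w8 (successors {w0, w5, w6, w8}): φ is false.
Detail at w0 (counterexample):
  At w0: (q | []r) | <>r is true, so ~((q | []r) | <>r) is false.
    At w0: q | []r is true, <>r is true, so (q | []r) | <>r is true.
      At w0: q is true, []r is true, so q | []r is true.
      At w0: <>r requires r at some successor in {w5, w7}.
        r holds at w5, so <>r is true at w0.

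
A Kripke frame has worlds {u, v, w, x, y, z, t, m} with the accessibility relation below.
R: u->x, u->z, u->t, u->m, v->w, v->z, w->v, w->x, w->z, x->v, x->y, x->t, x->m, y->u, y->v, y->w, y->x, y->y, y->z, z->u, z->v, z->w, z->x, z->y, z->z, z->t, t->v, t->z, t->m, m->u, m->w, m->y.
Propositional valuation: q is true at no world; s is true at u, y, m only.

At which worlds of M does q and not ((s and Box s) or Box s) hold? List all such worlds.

Let φ = q and not ((s and Box s) or Box s). Evaluate φ at each world:
  u (successors {x, z, t, m}): φ is false.
  v (successors {w, z}): φ is false.
  w (successors {v, x, z}): φ is false.
  x (successors {v, y, t, m}): φ is false.
  y (successors {u, v, w, x, y, z}): φ is false.
  z (successors {u, v, w, x, y, z, t}): φ is false.
  t (successors {v, z, m}): φ is false.
  m (successors {u, w, y}): φ is false.
For instance, at t:
  At t: q is false, not ((s and Box s) or Box s) is true, so q and not ((s and Box s) or Box s) is false.
    At t: (s and Box s) or Box s is false, so not ((s and Box s) or Box s) is true.
      At t: s and Box s is false, Box s is false, so (s and Box s) or Box s is false.
Satisfying worlds: none.

none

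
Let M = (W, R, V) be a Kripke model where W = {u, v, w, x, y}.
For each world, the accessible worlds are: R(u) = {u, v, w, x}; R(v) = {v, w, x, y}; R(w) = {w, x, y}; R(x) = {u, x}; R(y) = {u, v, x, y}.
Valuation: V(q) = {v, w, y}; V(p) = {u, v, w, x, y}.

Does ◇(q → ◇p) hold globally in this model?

Let φ = ◇(q → ◇p). Evaluate φ at each world:
  u (successors {u, v, w, x}): φ is true.
  v (successors {v, w, x, y}): φ is true.
  w (successors {w, x, y}): φ is true.
  x (successors {u, x}): φ is true.
  y (successors {u, v, x, y}): φ is true.
For instance, at w:
  At w: ◇(q → ◇p) requires q → ◇p at some successor in {w, x, y}.
    q → ◇p holds at w, so ◇(q → ◇p) is true at w.
      At w: q is true, ◇p is true, so q → ◇p is true.

Yes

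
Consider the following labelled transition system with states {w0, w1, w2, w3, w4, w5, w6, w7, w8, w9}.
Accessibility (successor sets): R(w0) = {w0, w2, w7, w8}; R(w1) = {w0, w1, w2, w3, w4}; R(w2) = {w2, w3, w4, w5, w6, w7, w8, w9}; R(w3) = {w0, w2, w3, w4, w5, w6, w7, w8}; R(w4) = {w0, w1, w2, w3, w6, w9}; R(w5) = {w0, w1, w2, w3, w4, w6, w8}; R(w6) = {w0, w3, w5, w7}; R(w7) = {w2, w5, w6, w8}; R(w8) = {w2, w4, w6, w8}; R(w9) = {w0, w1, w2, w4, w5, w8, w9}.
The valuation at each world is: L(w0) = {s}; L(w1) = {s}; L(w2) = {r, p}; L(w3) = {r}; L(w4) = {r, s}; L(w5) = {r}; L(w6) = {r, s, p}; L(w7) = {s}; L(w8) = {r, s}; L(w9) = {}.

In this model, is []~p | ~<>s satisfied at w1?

At w1: []~p is false, ~<>s is false, so []~p | ~<>s is false.
  At w1: []~p requires ~p at every successor {w0, w1, w2, w3, w4}.
    ~p fails at w2, so []~p is false at w1.
  At w1: <>s is true, so ~<>s is false.
    At w1: <>s requires s at some successor in {w0, w1, w2, w3, w4}.
      s holds at w0, so <>s is true at w1.

No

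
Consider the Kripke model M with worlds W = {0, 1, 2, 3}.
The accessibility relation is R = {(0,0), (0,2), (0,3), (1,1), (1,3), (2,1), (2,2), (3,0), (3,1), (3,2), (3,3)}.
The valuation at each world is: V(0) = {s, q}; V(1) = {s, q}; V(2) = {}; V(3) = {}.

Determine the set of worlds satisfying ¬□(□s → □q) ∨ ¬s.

2, 3

Let φ = ¬□(□s → □q) ∨ ¬s. Evaluate φ at each world:
  0 (successors {0, 2, 3}): φ is false.
  1 (successors {1, 3}): φ is false.
  2 (successors {1, 2}): φ is true.
  3 (successors {0, 1, 2, 3}): φ is true.
For instance, at 1:
  At 1: ¬□(□s → □q) is false, ¬s is false, so ¬□(□s → □q) ∨ ¬s is false.
    At 1: □(□s → □q) is true, so ¬□(□s → □q) is false.
      At 1: □(□s → □q) requires □s → □q at every successor {1, 3}.
        At 1: □s → □q is true.
        At 3: □s → □q is true.
      So □(□s → □q) is true at 1.
Satisfying worlds: {2, 3}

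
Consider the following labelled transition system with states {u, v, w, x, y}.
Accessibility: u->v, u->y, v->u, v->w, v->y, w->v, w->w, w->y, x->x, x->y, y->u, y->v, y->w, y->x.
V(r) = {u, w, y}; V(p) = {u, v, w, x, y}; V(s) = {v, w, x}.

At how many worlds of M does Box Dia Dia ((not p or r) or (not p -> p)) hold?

Let φ = Box Dia Dia ((not p or r) or (not p -> p)). Evaluate φ at each world:
  u (successors {v, y}): φ is true.
  v (successors {u, w, y}): φ is true.
  w (successors {v, w, y}): φ is true.
  x (successors {x, y}): φ is true.
  y (successors {u, v, w, x}): φ is true.
For instance, at w:
  At w: Box Dia Dia ((not p or r) or (not p -> p)) requires Dia Dia ((not p or r) or (not p -> p)) at every successor {v, w, y}.
      At v: Dia Dia ((not p or r) or (not p -> p)) requires Dia ((not p or r) or (not p -> p)) at some successor in {u, w, y}.
        Dia ((not p or r) or (not p -> p)) holds at u, so Dia Dia ((not p or r) or (not p -> p)) is true at v.
      At w: Dia Dia ((not p or r) or (not p -> p)) requires Dia ((not p or r) or (not p -> p)) at some successor in {v, w, y}.
        Dia ((not p or r) or (not p -> p)) holds at v, so Dia Dia ((not p or r) or (not p -> p)) is true at w.
      At y: Dia Dia ((not p or r) or (not p -> p)) requires Dia ((not p or r) or (not p -> p)) at some successor in {u, v, w, x}.
        Dia ((not p or r) or (not p -> p)) holds at u, so Dia Dia ((not p or r) or (not p -> p)) is true at y.
  So Box Dia Dia ((not p or r) or (not p -> p)) is true at w.
Satisfying worlds: {u, v, w, x, y}

5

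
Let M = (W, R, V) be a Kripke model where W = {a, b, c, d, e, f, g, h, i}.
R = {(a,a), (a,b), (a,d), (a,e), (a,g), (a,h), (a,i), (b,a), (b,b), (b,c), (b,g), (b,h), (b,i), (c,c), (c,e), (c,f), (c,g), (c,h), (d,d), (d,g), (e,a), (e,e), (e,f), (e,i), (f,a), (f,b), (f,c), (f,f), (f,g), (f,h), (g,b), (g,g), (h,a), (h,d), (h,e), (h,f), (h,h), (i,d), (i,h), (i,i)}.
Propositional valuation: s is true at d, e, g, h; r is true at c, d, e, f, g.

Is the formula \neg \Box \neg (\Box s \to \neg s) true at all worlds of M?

Let φ = \neg \Box \neg (\Box s \to \neg s). Evaluate φ at each world:
  a (successors {a, b, d, e, g, h, i}): φ is true.
  b (successors {a, b, c, g, h, i}): φ is true.
  c (successors {c, e, f, g, h}): φ is true.
  d (successors {d, g}): φ is true.
  e (successors {a, e, f, i}): φ is true.
  f (successors {a, b, c, f, g, h}): φ is true.
  g (successors {b, g}): φ is true.
  h (successors {a, d, e, f, h}): φ is true.
  i (successors {d, h, i}): φ is true.
For instance, at b:
  At b: \Box \neg (\Box s \to \neg s) is false, so \neg \Box \neg (\Box s \to \neg s) is true.
    At b: \Box \neg (\Box s \to \neg s) requires \neg (\Box s \to \neg s) at every successor {a, b, c, g, h, i}.
      \neg (\Box s \to \neg s) fails at a, so \Box \neg (\Box s \to \neg s) is false at b.

Yes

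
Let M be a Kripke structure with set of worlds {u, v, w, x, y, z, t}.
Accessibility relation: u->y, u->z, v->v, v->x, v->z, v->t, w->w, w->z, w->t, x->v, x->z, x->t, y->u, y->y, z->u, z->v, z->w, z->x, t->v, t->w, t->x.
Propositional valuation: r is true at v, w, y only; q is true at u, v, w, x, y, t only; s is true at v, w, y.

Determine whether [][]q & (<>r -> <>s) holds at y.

No

At y: [][]q is false, <>r -> <>s is true, so [][]q & (<>r -> <>s) is false.
  At y: [][]q requires []q at every successor {u, y}.
    []q fails at u, so [][]q is false at y.
      At u: []q requires q at every successor {y, z}.
        q fails at z, so []q is false at u.
  At y: <>r is true, <>s is true, so <>r -> <>s is true.
    At y: <>r requires r at some successor in {u, y}.
      r holds at y, so <>r is true at y.
    At y: <>s requires s at some successor in {u, y}.
      s holds at y, so <>s is true at y.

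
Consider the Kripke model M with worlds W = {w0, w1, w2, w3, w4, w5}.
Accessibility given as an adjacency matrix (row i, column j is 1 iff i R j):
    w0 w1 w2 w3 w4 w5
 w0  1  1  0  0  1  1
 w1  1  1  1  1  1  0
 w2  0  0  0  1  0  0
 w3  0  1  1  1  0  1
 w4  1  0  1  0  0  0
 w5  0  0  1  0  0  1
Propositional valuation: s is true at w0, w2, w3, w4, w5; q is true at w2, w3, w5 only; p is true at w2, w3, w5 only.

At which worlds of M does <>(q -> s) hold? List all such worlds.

w0, w1, w2, w3, w4, w5

Let φ = <>(q -> s). Evaluate φ at each world:
  w0 (successors {w0, w1, w4, w5}): φ is true.
  w1 (successors {w0, w1, w2, w3, w4}): φ is true.
  w2 (successors {w3}): φ is true.
  w3 (successors {w1, w2, w3, w5}): φ is true.
  w4 (successors {w0, w2}): φ is true.
  w5 (successors {w2, w5}): φ is true.
For instance, at w4:
  At w4: <>(q -> s) requires q -> s at some successor in {w0, w2}.
    q -> s holds at w0, so <>(q -> s) is true at w4.
Satisfying worlds: {w0, w1, w2, w3, w4, w5}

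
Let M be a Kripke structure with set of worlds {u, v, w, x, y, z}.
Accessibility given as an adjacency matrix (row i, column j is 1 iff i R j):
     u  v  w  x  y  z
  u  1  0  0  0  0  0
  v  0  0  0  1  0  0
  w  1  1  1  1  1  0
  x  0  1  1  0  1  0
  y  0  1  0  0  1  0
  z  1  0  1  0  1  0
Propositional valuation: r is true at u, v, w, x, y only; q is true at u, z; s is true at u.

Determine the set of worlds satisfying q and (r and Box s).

u

Let φ = q and (r and Box s). Evaluate φ at each world:
  u (successors {u}): φ is true.
  v (successors {x}): φ is false.
  w (successors {u, v, w, x, y}): φ is false.
  x (successors {v, w, y}): φ is false.
  y (successors {v, y}): φ is false.
  z (successors {u, w, y}): φ is false.
For instance, at x:
  At x: q is false, r and Box s is false, so q and (r and Box s) is false.
    At x: r is true, Box s is false, so r and Box s is false.
      At x: Box s requires s at every successor {v, w, y}.
        s fails at v, so Box s is false at x.
Satisfying worlds: {u}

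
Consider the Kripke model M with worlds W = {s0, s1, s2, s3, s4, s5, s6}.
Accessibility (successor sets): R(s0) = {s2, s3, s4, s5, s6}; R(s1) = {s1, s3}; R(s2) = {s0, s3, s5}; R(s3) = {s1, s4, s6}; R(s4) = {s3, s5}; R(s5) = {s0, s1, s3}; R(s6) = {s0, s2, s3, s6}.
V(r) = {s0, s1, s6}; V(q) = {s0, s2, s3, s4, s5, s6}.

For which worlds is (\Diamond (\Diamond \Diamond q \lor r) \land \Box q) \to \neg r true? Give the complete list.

s1, s2, s3, s4, s5

Recall that \Box ψ holds at a world iff ψ holds at every accessible world, and \Diamond ψ holds iff ψ holds at some accessible world.
Let φ = (\Diamond (\Diamond \Diamond q \lor r) \land \Box q) \to \neg r. Evaluate φ at each world:
  s0 (successors {s2, s3, s4, s5, s6}): φ is false.
  s1 (successors {s1, s3}): φ is true.
  s2 (successors {s0, s3, s5}): φ is true.
  s3 (successors {s1, s4, s6}): φ is true.
  s4 (successors {s3, s5}): φ is true.
  s5 (successors {s0, s1, s3}): φ is true.
  s6 (successors {s0, s2, s3, s6}): φ is false.
For instance, at s2:
  At s2: \Diamond (\Diamond \Diamond q \lor r) \land \Box q is true, \neg r is true, so (\Diamond (\Diamond \Diamond q \lor r) \land \Box q) \to \neg r is true.
    At s2: \Diamond (\Diamond \Diamond q \lor r) is true, \Box q is true, so \Diamond (\Diamond \Diamond q \lor r) \land \Box q is true.
      At s2: \Diamond (\Diamond \Diamond q \lor r) requires \Diamond \Diamond q \lor r at some successor in {s0, s3, s5}.
        \Diamond \Diamond q \lor r holds at s0, so \Diamond (\Diamond \Diamond q \lor r) is true at s2.
      At s2: \Box q requires q at every successor {s0, s3, s5}.
        At s0: q is true.
        At s3: q is true.
        At s5: q is true.
      So \Box q is true at s2.
Satisfying worlds: {s1, s2, s3, s4, s5}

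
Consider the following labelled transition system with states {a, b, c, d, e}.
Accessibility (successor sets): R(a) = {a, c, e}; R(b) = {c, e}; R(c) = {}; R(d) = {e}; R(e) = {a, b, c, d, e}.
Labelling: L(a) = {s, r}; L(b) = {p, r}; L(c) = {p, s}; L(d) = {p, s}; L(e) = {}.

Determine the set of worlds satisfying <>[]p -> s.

Let φ = <>[]p -> s. Evaluate φ at each world:
  a (successors {a, c, e}): φ is true.
  b (successors {c, e}): φ is false.
  c (successors ∅): φ is true.
  d (successors {e}): φ is true.
  e (successors {a, b, c, d, e}): φ is false.
For instance, at b:
  At b: <>[]p is true, s is false, so <>[]p -> s is false.
    At b: <>[]p requires []p at some successor in {c, e}.
      []p holds at c, so <>[]p is true at b.
Satisfying worlds: {a, c, d}

a, c, d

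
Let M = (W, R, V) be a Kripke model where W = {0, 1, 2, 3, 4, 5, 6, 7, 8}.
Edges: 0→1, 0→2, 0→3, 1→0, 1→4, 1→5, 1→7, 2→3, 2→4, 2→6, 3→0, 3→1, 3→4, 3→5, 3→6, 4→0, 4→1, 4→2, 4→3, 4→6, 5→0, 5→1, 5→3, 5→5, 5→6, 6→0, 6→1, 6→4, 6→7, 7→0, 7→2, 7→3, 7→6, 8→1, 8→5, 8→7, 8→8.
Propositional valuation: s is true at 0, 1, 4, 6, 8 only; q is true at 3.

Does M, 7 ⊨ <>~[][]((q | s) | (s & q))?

Yes

At 7: <>~[][]((q | s) | (s & q)) requires ~[][]((q | s) | (s & q)) at some successor in {0, 2, 3, 6}.
  ~[][]((q | s) | (s & q)) holds at 0, so <>~[][]((q | s) | (s & q)) is true at 7.
    At 0: [][]((q | s) | (s & q)) is false, so ~[][]((q | s) | (s & q)) is true.
      At 0: [][]((q | s) | (s & q)) requires []((q | s) | (s & q)) at every successor {1, 2, 3}.
        []((q | s) | (s & q)) fails at 1, so [][]((q | s) | (s & q)) is false at 0.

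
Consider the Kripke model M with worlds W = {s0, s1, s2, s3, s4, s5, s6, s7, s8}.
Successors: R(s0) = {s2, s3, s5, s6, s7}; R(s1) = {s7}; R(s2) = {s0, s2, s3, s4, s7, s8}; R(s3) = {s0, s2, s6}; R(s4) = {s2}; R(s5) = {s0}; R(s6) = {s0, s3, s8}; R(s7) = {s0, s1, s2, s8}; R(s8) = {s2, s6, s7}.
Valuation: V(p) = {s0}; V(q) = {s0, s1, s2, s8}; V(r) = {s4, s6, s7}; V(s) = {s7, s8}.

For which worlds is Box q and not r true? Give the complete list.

Recall that Box ψ holds at a world iff ψ holds at every accessible world, and Dia ψ holds iff ψ holds at some accessible world.
Let φ = Box q and not r. Evaluate φ at each world:
  s0 (successors {s2, s3, s5, s6, s7}): φ is false.
  s1 (successors {s7}): φ is false.
  s2 (successors {s0, s2, s3, s4, s7, s8}): φ is false.
  s3 (successors {s0, s2, s6}): φ is false.
  s4 (successors {s2}): φ is false.
  s5 (successors {s0}): φ is true.
  s6 (successors {s0, s3, s8}): φ is false.
  s7 (successors {s0, s1, s2, s8}): φ is false.
  s8 (successors {s2, s6, s7}): φ is false.
For instance, at s2:
  At s2: Box q is false, not r is true, so Box q and not r is false.
    At s2: Box q requires q at every successor {s0, s2, s3, s4, s7, s8}.
      q fails at s3, so Box q is false at s2.
Satisfying worlds: {s5}

s5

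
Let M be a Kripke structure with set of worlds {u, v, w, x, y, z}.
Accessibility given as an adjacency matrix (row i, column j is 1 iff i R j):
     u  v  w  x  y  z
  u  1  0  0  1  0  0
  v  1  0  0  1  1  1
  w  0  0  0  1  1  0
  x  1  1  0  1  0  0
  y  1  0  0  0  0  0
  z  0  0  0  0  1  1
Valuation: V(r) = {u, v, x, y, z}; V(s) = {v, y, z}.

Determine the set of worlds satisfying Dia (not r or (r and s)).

v, w, x, z

Let φ = Dia (not r or (r and s)). Evaluate φ at each world:
  u (successors {u, x}): φ is false.
  v (successors {u, x, y, z}): φ is true.
  w (successors {x, y}): φ is true.
  x (successors {u, v, x}): φ is true.
  y (successors {u}): φ is false.
  z (successors {y, z}): φ is true.
For instance, at w:
  At w: Dia (not r or (r and s)) requires not r or (r and s) at some successor in {x, y}.
    not r or (r and s) holds at y, so Dia (not r or (r and s)) is true at w.
Satisfying worlds: {v, w, x, z}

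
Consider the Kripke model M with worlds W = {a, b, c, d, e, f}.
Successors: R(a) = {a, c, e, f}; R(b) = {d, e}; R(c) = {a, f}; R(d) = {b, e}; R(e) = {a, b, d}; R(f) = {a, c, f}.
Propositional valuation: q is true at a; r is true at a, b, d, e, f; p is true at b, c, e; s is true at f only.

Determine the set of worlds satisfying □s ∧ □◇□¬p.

none

Let φ = □s ∧ □◇□¬p. Evaluate φ at each world:
  a (successors {a, c, e, f}): φ is false.
  b (successors {d, e}): φ is false.
  c (successors {a, f}): φ is false.
  d (successors {b, e}): φ is false.
  e (successors {a, b, d}): φ is false.
  f (successors {a, c, f}): φ is false.
For instance, at d:
  At d: □s is false, □◇□¬p is false, so □s ∧ □◇□¬p is false.
    At d: □s requires s at every successor {b, e}.
      s fails at b, so □s is false at d.
    At d: □◇□¬p requires ◇□¬p at every successor {b, e}.
      ◇□¬p fails at b, so □◇□¬p is false at d.
Satisfying worlds: none.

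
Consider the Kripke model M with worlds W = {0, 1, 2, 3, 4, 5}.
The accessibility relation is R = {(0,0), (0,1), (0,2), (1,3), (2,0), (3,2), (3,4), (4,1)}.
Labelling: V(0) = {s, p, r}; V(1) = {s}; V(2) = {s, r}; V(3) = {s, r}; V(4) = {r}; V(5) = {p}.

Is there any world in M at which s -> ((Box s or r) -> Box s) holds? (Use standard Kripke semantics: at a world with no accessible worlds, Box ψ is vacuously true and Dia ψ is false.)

Let φ = s -> ((Box s or r) -> Box s). Evaluate φ at each world:
  0 (successors {0, 1, 2}): φ is true.
  1 (successors {3}): φ is true.
  2 (successors {0}): φ is true.
  3 (successors {2, 4}): φ is false.
  4 (successors {1}): φ is true.
  5 (successors ∅): φ is true.
Detail at 0 (witness):
  At 0: s is true, (Box s or r) -> Box s is true, so s -> ((Box s or r) -> Box s) is true.
    At 0: Box s or r is true, Box s is true, so (Box s or r) -> Box s is true.
      At 0: Box s is true, r is true, so Box s or r is true.
      At 0: Box s requires s at every successor {0, 1, 2}.
        At 0: s is true.
        At 1: s is true.
        At 2: s is true.
      So Box s is true at 0.

Yes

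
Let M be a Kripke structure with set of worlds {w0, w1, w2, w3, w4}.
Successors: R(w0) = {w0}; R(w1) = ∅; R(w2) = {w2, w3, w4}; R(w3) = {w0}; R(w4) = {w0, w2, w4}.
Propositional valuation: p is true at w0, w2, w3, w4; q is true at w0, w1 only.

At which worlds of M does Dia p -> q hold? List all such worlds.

Let φ = Dia p -> q. Evaluate φ at each world:
  w0 (successors {w0}): φ is true.
  w1 (successors ∅): φ is true.
  w2 (successors {w2, w3, w4}): φ is false.
  w3 (successors {w0}): φ is false.
  w4 (successors {w0, w2, w4}): φ is false.
For instance, at w3:
  At w3: Dia p is true, q is false, so Dia p -> q is false.
    At w3: Dia p requires p at some successor in {w0}.
      p holds at w0, so Dia p is true at w3.
Satisfying worlds: {w0, w1}

w0, w1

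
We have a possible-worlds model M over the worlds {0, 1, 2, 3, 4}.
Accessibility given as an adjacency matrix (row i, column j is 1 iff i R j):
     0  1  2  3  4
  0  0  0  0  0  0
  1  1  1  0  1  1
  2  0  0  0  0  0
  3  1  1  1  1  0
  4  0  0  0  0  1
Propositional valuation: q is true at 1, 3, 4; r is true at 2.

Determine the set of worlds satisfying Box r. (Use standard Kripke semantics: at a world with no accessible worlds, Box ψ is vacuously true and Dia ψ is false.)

Recall that Box ψ holds at a world iff ψ holds at every accessible world, and Dia ψ holds iff ψ holds at some accessible world.
Let φ = Box r. Evaluate φ at each world:
  0 (successors ∅): φ is true.
  1 (successors {0, 1, 3, 4}): φ is false.
  2 (successors ∅): φ is true.
  3 (successors {0, 1, 2, 3}): φ is false.
  4 (successors {4}): φ is false.
For instance, at 4:
  At 4: Box r requires r at every successor {4}.
    r fails at 4, so Box r is false at 4.
Satisfying worlds: {0, 2}

0, 2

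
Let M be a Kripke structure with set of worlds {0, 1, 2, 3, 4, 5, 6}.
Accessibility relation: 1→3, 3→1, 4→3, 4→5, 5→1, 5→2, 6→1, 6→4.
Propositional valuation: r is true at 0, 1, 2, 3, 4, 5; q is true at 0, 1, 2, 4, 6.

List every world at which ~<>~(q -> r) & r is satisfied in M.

Let φ = ~<>~(q -> r) & r. Evaluate φ at each world:
  0 (successors ∅): φ is true.
  1 (successors {3}): φ is true.
  2 (successors ∅): φ is true.
  3 (successors {1}): φ is true.
  4 (successors {3, 5}): φ is true.
  5 (successors {1, 2}): φ is true.
  6 (successors {1, 4}): φ is false.
For instance, at 6:
  At 6: ~<>~(q -> r) is true, r is false, so ~<>~(q -> r) & r is false.
    At 6: <>~(q -> r) is false, so ~<>~(q -> r) is true.
      At 6: <>~(q -> r) requires ~(q -> r) at some successor in {1, 4}.
        At 1: ~(q -> r) is false.
        At 4: ~(q -> r) is false.
      So <>~(q -> r) is false at 6.
Satisfying worlds: {0, 1, 2, 3, 4, 5}

0, 1, 2, 3, 4, 5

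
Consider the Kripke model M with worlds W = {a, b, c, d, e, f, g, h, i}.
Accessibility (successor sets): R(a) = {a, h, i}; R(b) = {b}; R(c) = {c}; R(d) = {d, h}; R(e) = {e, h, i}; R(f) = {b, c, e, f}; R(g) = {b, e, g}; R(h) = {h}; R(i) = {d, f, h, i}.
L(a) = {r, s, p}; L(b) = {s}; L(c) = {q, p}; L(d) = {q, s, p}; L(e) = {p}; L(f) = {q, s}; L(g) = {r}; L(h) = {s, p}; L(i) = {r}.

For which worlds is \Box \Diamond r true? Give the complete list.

Let φ = \Box \Diamond r. Evaluate φ at each world:
  a (successors {a, h, i}): φ is false.
  b (successors {b}): φ is false.
  c (successors {c}): φ is false.
  d (successors {d, h}): φ is false.
  e (successors {e, h, i}): φ is false.
  f (successors {b, c, e, f}): φ is false.
  g (successors {b, e, g}): φ is false.
  h (successors {h}): φ is false.
  i (successors {d, f, h, i}): φ is false.
For instance, at i:
  At i: \Box \Diamond r requires \Diamond r at every successor {d, f, h, i}.
    \Diamond r fails at d, so \Box \Diamond r is false at i.
      At d: \Diamond r requires r at some successor in {d, h}.
        At d: r is false.
        At h: r is false.
      So \Diamond r is false at d.
Satisfying worlds: none.

none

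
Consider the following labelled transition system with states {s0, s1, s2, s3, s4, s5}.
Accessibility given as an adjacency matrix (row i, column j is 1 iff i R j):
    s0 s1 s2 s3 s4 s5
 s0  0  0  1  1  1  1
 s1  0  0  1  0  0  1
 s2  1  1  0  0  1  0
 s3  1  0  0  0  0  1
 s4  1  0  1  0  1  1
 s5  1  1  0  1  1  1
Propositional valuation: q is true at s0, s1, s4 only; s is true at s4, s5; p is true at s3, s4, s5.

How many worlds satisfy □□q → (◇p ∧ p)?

Let φ = □□q → (◇p ∧ p). Evaluate φ at each world:
  s0 (successors {s2, s3, s4, s5}): φ is true.
  s1 (successors {s2, s5}): φ is true.
  s2 (successors {s0, s1, s4}): φ is true.
  s3 (successors {s0, s5}): φ is true.
  s4 (successors {s0, s2, s4, s5}): φ is true.
  s5 (successors {s0, s1, s3, s4, s5}): φ is true.
For instance, at s0:
  At s0: □□q is false, ◇p ∧ p is false, so □□q → (◇p ∧ p) is true.
    At s0: □□q requires □q at every successor {s2, s3, s4, s5}.
      □q fails at s3, so □□q is false at s0.
    At s0: ◇p is true, p is false, so ◇p ∧ p is false.
      At s0: ◇p requires p at some successor in {s2, s3, s4, s5}.
        p holds at s3, so ◇p is true at s0.
Satisfying worlds: {s0, s1, s2, s3, s4, s5}

6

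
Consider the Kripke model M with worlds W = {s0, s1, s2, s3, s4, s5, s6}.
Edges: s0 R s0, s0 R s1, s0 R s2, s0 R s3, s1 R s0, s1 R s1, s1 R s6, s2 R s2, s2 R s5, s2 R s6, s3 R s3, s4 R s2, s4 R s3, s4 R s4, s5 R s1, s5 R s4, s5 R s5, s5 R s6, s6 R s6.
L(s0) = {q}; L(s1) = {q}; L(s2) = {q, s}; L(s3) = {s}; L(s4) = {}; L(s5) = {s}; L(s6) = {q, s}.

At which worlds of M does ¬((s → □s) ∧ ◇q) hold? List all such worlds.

Let φ = ¬((s → □s) ∧ ◇q). Evaluate φ at each world:
  s0 (successors {s0, s1, s2, s3}): φ is false.
  s1 (successors {s0, s1, s6}): φ is false.
  s2 (successors {s2, s5, s6}): φ is false.
  s3 (successors {s3}): φ is true.
  s4 (successors {s2, s3, s4}): φ is false.
  s5 (successors {s1, s4, s5, s6}): φ is true.
  s6 (successors {s6}): φ is false.
For instance, at s0:
  At s0: (s → □s) ∧ ◇q is true, so ¬((s → □s) ∧ ◇q) is false.
    At s0: s → □s is true, ◇q is true, so (s → □s) ∧ ◇q is true.
      At s0: s is false, □s is false, so s → □s is true.
      At s0: ◇q requires q at some successor in {s0, s1, s2, s3}.
        q holds at s0, so ◇q is true at s0.
Satisfying worlds: {s3, s5}

s3, s5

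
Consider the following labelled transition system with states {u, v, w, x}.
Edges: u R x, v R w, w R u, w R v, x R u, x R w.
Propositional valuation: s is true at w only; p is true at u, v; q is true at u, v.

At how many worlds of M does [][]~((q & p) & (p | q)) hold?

1

Recall that []ψ holds at a world iff ψ holds at every accessible world, and <>ψ holds iff ψ holds at some accessible world.
Let φ = [][]~((q & p) & (p | q)). Evaluate φ at each world:
  u (successors {x}): φ is false.
  v (successors {w}): φ is false.
  w (successors {u, v}): φ is true.
  x (successors {u, w}): φ is false.
For instance, at w:
  At w: [][]~((q & p) & (p | q)) requires []~((q & p) & (p | q)) at every successor {u, v}.
      At u: []~((q & p) & (p | q)) requires ~((q & p) & (p | q)) at every successor {x}.
        At x: ~((q & p) & (p | q)) is true.
      So []~((q & p) & (p | q)) is true at u.
      At v: []~((q & p) & (p | q)) requires ~((q & p) & (p | q)) at every successor {w}.
        At w: ~((q & p) & (p | q)) is true.
      So []~((q & p) & (p | q)) is true at v.
  So [][]~((q & p) & (p | q)) is true at w.
Satisfying worlds: {w}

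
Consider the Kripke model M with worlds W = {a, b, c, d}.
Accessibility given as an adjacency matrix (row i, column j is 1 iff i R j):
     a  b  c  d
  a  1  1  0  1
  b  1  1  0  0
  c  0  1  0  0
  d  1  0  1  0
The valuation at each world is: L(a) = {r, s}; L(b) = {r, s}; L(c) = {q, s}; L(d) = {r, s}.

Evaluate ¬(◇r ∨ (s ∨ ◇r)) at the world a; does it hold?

Recall that ◇ψ holds at a world iff ψ holds at some accessible world.
At a: ◇r ∨ (s ∨ ◇r) is true, so ¬(◇r ∨ (s ∨ ◇r)) is false.
  At a: ◇r is true, s ∨ ◇r is true, so ◇r ∨ (s ∨ ◇r) is true.
    At a: ◇r requires r at some successor in {a, b, d}.
      r holds at a, so ◇r is true at a.
    At a: s is true, ◇r is true, so s ∨ ◇r is true.
      At a: ◇r requires r at some successor in {a, b, d}.
        r holds at a, so ◇r is true at a.

No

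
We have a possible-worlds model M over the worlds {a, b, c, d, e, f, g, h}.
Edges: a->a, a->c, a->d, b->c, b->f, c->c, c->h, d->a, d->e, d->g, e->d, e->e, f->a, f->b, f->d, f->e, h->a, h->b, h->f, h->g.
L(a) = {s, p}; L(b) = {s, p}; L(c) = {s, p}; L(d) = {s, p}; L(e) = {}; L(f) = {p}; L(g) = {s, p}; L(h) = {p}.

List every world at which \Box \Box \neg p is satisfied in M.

g

Let φ = \Box \Box \neg p. Evaluate φ at each world:
  a (successors {a, c, d}): φ is false.
  b (successors {c, f}): φ is false.
  c (successors {c, h}): φ is false.
  d (successors {a, e, g}): φ is false.
  e (successors {d, e}): φ is false.
  f (successors {a, b, d, e}): φ is false.
  g (successors ∅): φ is true.
  h (successors {a, b, f, g}): φ is false.
For instance, at a:
  At a: \Box \Box \neg p requires \Box \neg p at every successor {a, c, d}.
    \Box \neg p fails at a, so \Box \Box \neg p is false at a.
      At a: \Box \neg p requires \neg p at every successor {a, c, d}.
        \neg p fails at a, so \Box \neg p is false at a.
Satisfying worlds: {g}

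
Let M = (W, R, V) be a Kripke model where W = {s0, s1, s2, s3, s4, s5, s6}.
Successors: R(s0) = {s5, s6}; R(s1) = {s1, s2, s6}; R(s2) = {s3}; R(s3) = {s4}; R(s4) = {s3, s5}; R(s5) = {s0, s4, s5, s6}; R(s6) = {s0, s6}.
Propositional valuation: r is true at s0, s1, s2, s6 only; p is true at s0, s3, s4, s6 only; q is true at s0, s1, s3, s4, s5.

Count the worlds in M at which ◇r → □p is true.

4

Recall that □ψ holds at a world iff ψ holds at every accessible world, and ◇ψ holds iff ψ holds at some accessible world.
Let φ = ◇r → □p. Evaluate φ at each world:
  s0 (successors {s5, s6}): φ is false.
  s1 (successors {s1, s2, s6}): φ is false.
  s2 (successors {s3}): φ is true.
  s3 (successors {s4}): φ is true.
  s4 (successors {s3, s5}): φ is true.
  s5 (successors {s0, s4, s5, s6}): φ is false.
  s6 (successors {s0, s6}): φ is true.
For instance, at s2:
  At s2: ◇r is false, □p is true, so ◇r → □p is true.
    At s2: ◇r requires r at some successor in {s3}.
      At s3: r is false.
    So ◇r is false at s2.
    At s2: □p requires p at every successor {s3}.
      At s3: p is true.
    So □p is true at s2.
Satisfying worlds: {s2, s3, s4, s6}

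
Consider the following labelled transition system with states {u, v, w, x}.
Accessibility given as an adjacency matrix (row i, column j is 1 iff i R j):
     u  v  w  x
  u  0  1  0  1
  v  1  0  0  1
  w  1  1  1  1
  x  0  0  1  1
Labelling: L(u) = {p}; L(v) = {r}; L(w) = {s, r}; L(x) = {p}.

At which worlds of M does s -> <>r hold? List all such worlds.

u, v, w, x

Let φ = s -> <>r. Evaluate φ at each world:
  u (successors {v, x}): φ is true.
  v (successors {u, x}): φ is true.
  w (successors {u, v, w, x}): φ is true.
  x (successors {w, x}): φ is true.
For instance, at w:
  At w: s is true, <>r is true, so s -> <>r is true.
    At w: <>r requires r at some successor in {u, v, w, x}.
      r holds at v, so <>r is true at w.
Satisfying worlds: {u, v, w, x}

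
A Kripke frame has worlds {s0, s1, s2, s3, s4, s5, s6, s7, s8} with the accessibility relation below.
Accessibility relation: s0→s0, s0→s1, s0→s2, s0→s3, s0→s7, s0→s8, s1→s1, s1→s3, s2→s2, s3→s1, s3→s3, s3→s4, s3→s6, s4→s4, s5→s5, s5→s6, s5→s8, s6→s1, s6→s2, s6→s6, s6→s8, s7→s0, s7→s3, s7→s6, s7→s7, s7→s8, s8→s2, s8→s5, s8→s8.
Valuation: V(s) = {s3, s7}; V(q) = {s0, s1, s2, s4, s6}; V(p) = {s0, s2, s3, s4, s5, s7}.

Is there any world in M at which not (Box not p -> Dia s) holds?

No

Recall that Box ψ holds at a world iff ψ holds at every accessible world, and Dia ψ holds iff ψ holds at some accessible world.
Let φ = not (Box not p -> Dia s). Evaluate φ at each world:
  s0 (successors {s0, s1, s2, s3, s7, s8}): φ is false.
  s1 (successors {s1, s3}): φ is false.
  s2 (successors {s2}): φ is false.
  s3 (successors {s1, s3, s4, s6}): φ is false.
  s4 (successors {s4}): φ is false.
  s5 (successors {s5, s6, s8}): φ is false.
  s6 (successors {s1, s2, s6, s8}): φ is false.
  s7 (successors {s0, s3, s6, s7, s8}): φ is false.
  s8 (successors {s2, s5, s8}): φ is false.
For instance, at s5:
  At s5: Box not p -> Dia s is true, so not (Box not p -> Dia s) is false.
    At s5: Box not p is false, Dia s is false, so Box not p -> Dia s is true.
      At s5: Box not p requires not p at every successor {s5, s6, s8}.
        not p fails at s5, so Box not p is false at s5.
      At s5: Dia s requires s at some successor in {s5, s6, s8}.
        At s5: s is false.
        At s6: s is false.
        At s8: s is false.
      So Dia s is false at s5.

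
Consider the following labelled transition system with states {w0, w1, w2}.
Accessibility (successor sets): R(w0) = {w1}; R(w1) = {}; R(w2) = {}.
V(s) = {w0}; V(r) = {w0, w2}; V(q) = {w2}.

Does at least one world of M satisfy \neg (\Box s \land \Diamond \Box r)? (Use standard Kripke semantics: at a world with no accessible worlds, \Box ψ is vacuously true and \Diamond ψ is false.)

Let φ = \neg (\Box s \land \Diamond \Box r). Evaluate φ at each world:
  w0 (successors {w1}): φ is true.
  w1 (successors ∅): φ is true.
  w2 (successors ∅): φ is true.
Detail at w0 (witness):
  At w0: \Box s \land \Diamond \Box r is false, so \neg (\Box s \land \Diamond \Box r) is true.
    At w0: \Box s is false, \Diamond \Box r is true, so \Box s \land \Diamond \Box r is false.
      At w0: \Box s requires s at every successor {w1}.
        s fails at w1, so \Box s is false at w0.
      At w0: \Diamond \Box r requires \Box r at some successor in {w1}.
        \Box r holds at w1, so \Diamond \Box r is true at w0.

Yes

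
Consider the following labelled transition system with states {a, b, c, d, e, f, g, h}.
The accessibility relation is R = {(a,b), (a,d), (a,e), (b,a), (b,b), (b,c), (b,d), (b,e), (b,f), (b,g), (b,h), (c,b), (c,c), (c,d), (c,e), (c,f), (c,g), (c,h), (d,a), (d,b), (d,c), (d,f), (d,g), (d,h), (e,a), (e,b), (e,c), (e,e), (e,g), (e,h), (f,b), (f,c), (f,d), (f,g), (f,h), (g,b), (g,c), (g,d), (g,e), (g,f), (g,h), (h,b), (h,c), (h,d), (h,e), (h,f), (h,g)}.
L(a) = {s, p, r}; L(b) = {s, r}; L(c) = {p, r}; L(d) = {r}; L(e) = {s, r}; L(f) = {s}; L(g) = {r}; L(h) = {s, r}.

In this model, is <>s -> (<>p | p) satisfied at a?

Yes

Recall that <>ψ holds at a world iff ψ holds at some accessible world.
At a: <>s is true, <>p | p is true, so <>s -> (<>p | p) is true.
  At a: <>s requires s at some successor in {b, d, e}.
    s holds at b, so <>s is true at a.
  At a: <>p is false, p is true, so <>p | p is true.
    At a: <>p requires p at some successor in {b, d, e}.
      At b: p is false.
      At d: p is false.
      At e: p is false.
    So <>p is false at a.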